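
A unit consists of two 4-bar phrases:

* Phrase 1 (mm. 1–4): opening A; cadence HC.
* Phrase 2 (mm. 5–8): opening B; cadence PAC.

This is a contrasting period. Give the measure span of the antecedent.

measures 1–4

The phrase ending with the weaker cadence (half cadence) is the antecedent; the one ending more conclusively (perfect authentic cadence) is the consequent. The antecedent is measures 1–4.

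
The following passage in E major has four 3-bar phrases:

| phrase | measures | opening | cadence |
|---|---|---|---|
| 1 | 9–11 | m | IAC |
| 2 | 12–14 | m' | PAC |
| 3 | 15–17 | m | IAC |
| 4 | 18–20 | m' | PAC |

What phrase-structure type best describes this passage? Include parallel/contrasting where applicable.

repeated period

The cadence pattern IAC–PAC–IAC–PAC is weak–strong twice, and phrases 3–4 restate phrases 1–2: a period heard twice, not a double period (which would end weakly at phrase 2).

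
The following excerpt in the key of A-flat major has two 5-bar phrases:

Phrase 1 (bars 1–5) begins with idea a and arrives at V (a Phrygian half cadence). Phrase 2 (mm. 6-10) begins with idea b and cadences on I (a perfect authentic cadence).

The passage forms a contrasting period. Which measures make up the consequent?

measures 6–10

The phrase ending with the weaker cadence (Phrygian half cadence) is the antecedent; the one ending more conclusively (perfect authentic cadence) is the consequent. The consequent is measures 6–10.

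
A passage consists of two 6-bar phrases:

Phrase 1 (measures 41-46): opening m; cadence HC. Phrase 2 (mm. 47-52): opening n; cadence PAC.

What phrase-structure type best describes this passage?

Phrase 1 ends with a half cadence (weaker) and phrase 2 with a perfect authentic cadence (stronger): antecedent + consequent = a period.
The two phrases open with different material (m / n), so the period is contrasting.

contrasting period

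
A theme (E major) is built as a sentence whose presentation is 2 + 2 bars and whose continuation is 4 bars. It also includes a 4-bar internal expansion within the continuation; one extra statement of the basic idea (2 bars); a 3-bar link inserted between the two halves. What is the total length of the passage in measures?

17 measures

Basic sentence: 2 + 2 + 4 = 8 bars.
8 (basic form) + 4 (internal expansion) + 2 (extra statement) + 3 (link) = 17.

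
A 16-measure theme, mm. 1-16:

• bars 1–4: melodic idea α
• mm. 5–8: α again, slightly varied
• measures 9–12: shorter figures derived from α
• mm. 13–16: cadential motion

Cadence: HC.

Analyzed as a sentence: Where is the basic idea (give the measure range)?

The presentation of a sentence is the basic idea (bars 1–4) plus its repetition (mm. 5–8); the basic idea is therefore measures 1–4.

measures 1–4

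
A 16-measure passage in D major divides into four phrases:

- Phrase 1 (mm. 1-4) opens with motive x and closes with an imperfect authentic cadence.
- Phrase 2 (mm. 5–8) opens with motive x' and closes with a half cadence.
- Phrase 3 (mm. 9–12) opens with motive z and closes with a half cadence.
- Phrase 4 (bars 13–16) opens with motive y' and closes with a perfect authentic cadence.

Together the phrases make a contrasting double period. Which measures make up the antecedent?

measures 1–8

In a double period the first pair of phrases (ending half cadence) is the large antecedent and the second pair (ending perfect authentic cadence) is the large consequent; the antecedent is measures 1–8.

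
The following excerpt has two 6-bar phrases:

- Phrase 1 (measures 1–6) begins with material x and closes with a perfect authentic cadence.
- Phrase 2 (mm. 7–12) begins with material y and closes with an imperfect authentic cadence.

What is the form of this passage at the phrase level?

phrase group

The second phrase closes with an imperfect authentic cadence, which is not stronger than the first phrase's perfect authentic cadence; without a weak→strong cadential pair there is no antecedent–consequent relationship, so this is a phrase group rather than a period.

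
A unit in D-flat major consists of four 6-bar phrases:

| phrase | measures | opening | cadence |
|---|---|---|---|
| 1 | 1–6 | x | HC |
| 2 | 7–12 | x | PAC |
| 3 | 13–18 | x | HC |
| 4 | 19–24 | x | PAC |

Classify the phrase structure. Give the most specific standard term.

The cadence pattern HC–PAC–HC–PAC is weak–strong twice, and phrases 3–4 restate phrases 1–2: a period heard twice, not a double period (which would end weakly at phrase 2).

repeated period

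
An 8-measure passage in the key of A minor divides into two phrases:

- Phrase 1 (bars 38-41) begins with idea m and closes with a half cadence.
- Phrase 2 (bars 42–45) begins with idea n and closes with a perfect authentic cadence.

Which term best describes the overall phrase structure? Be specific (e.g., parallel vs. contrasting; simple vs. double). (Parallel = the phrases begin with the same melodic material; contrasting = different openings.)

Phrase 1 ends with a half cadence (weaker) and phrase 2 with a perfect authentic cadence (stronger): antecedent + consequent = a period.
The two phrases open with different material (m / n), so the period is contrasting.

contrasting period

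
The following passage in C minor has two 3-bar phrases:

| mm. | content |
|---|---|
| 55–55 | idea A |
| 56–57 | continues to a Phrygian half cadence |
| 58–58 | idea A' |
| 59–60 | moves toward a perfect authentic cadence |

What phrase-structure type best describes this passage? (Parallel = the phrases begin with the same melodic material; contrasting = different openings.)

Phrase 1 ends with a Phrygian half cadence (weaker) and phrase 2 with a perfect authentic cadence (stronger): antecedent + consequent = a period.
The two phrases open with the same material (A / A'), so the period is parallel.

parallel period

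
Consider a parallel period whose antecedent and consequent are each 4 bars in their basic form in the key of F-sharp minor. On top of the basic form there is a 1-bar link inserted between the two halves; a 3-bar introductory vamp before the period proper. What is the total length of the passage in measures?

Basic parallel period: 4 + 4 = 8 bars.
8 (basic form) + 1 (link) + 3 (introduction) = 12.

12 measures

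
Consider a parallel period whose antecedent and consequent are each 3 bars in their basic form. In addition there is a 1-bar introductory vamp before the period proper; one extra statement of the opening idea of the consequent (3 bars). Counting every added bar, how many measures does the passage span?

Basic parallel period: 3 + 3 = 6 bars.
6 (basic form) + 1 (introduction) + 3 (extra statement) = 10.

10 measures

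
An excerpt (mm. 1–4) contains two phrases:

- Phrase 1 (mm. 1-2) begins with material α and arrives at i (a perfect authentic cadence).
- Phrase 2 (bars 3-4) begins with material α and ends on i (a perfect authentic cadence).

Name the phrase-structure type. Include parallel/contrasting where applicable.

Both phrases have the same opening (α) and the same cadence (perfect authentic cadence): the second is a restatement, not a consequent, so this is a repeated phrase rather than a period.

repeated phrase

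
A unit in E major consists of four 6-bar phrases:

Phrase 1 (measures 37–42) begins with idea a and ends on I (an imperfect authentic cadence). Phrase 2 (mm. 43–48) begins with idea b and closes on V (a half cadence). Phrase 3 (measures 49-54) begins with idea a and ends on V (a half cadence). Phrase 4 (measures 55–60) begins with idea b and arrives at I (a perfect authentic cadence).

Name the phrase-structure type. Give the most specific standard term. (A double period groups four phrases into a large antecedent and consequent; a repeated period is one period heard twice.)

parallel double period

Four phrases in two halves: the first half (mm. 37–48) ends with a half cadence, the second (mm. 49–60) with a perfect authentic cadence — a large antecedent–consequent pair, i.e. a double period.
Phrase 3 begins with the same material as phrase 1, making it parallel.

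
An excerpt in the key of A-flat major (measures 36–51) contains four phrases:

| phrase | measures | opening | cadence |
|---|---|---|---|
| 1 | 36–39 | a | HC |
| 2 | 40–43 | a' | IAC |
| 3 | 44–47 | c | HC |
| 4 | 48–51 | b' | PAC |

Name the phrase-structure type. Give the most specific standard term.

Four phrases in two halves: the first half (measures 36-43) ends with an imperfect authentic cadence, the second (measures 44–51) with a perfect authentic cadence — a large antecedent–consequent pair, i.e. a double period.
Phrase 3 begins with different material from phrase 1, making it contrasting.

contrasting double period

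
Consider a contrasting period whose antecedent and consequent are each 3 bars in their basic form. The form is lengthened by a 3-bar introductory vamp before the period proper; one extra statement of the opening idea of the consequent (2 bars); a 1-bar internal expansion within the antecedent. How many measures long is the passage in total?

12 measures

Basic contrasting period: 3 + 3 = 6 bars.
6 (basic form) + 3 (introduction) + 2 (extra statement) + 1 (internal expansion) = 12.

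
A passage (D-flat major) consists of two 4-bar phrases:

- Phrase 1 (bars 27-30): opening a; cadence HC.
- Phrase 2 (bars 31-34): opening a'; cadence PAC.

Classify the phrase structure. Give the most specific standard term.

Phrase 1 ends with a half cadence (weaker) and phrase 2 with a perfect authentic cadence (stronger): antecedent + consequent = a period.
The two phrases open with the same material (a / a'), so the period is parallel.

parallel period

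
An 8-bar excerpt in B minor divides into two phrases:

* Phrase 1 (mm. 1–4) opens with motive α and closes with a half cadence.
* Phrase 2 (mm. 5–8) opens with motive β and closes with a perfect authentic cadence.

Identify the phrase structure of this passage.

contrasting period

Phrase 1 ends with a half cadence (weaker) and phrase 2 with a perfect authentic cadence (stronger): antecedent + consequent = a period.
The two phrases open with different material (α / β), so the period is contrasting.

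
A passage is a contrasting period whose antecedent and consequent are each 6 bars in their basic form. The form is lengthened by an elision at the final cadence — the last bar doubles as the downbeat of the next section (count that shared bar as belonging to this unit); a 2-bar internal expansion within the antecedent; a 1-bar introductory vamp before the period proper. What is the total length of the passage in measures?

15 measures

Basic contrasting period: 6 + 6 = 12 bars.
12 (basic form) + 2 (internal expansion) + 1 (introduction) = 15.
The elision shares a bar with the next section but does not change this unit's count.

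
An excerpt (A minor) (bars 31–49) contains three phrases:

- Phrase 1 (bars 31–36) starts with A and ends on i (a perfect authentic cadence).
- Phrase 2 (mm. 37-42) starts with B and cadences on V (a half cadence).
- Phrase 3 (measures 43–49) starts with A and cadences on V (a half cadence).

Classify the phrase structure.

The final phrase closes with a half cadence, which is not stronger than the preceding half cadence; the 3 phrases lack an overall antecedent–consequent design and so form a phrase group.

phrase group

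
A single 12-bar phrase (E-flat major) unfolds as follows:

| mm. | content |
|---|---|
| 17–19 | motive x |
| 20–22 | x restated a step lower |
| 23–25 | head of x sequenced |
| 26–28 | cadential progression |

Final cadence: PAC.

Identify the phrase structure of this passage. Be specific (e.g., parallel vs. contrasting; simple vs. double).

Basic idea (bars 17–19) + its repetition (measures 20-22) form the presentation; fragmentation and cadence (bars 23–28) form the continuation — the 12-bar whole is a sentence.

sentence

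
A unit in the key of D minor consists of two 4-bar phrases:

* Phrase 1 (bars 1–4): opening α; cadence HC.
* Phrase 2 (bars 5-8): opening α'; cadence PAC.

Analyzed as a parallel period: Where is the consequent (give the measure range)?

measures 5–8

The antecedent is the phrase ending with the weaker cadence (half cadence, phrase 1) and the consequent the one ending more conclusively (perfect authentic cadence, phrase 2); the consequent is bars 5–8.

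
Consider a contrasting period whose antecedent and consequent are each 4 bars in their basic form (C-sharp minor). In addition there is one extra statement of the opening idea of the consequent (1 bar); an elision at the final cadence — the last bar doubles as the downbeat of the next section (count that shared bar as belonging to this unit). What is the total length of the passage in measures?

Basic contrasting period: 4 + 4 = 8 bars.
8 (basic form) + 1 (extra statement) = 9.
The elision shares a bar with the next section but does not change this unit's count.

9 measures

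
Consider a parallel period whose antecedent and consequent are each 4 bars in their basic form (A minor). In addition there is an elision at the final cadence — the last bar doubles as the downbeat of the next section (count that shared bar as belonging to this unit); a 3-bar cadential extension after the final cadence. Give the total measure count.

11 measures

Basic parallel period: 4 + 4 = 8 bars.
8 (basic form) + 3 (cadential extension) = 11.
The elision shares a bar with the next section but does not change this unit's count.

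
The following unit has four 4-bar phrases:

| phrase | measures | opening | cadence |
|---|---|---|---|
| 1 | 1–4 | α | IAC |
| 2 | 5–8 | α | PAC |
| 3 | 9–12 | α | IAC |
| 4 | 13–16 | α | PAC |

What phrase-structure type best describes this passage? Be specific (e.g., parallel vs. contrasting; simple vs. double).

The cadence pattern IAC–PAC–IAC–PAC is weak–strong twice, and phrases 3–4 restate phrases 1–2: a period heard twice, not a double period (which would end weakly at phrase 2).

repeated period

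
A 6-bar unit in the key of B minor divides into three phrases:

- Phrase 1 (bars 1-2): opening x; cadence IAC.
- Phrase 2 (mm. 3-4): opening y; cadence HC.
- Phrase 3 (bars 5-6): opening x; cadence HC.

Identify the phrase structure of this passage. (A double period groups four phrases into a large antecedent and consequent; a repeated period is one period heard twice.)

The final phrase closes with a half cadence, which is not stronger than the preceding half cadence; the 3 phrases lack an overall antecedent–consequent design and so form a phrase group.

phrase group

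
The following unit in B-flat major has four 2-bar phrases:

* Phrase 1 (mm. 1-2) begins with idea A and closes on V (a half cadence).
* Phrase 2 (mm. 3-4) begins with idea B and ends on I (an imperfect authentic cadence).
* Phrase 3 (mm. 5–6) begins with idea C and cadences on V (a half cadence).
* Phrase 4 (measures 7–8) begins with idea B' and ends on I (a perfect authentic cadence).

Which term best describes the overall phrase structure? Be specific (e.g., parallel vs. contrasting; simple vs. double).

contrasting double period

Four phrases in two halves: the first half (mm. 1-4) ends with an imperfect authentic cadence, the second (measures 5–8) with a perfect authentic cadence — a large antecedent–consequent pair, i.e. a double period.
Phrase 3 begins with different material from phrase 1, making it contrasting.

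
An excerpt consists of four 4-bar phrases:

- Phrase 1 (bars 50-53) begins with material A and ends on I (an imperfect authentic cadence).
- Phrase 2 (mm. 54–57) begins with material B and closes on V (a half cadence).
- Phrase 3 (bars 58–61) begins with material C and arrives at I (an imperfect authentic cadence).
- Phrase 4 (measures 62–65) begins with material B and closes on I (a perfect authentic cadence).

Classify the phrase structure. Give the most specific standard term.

Four phrases in two halves: the first half (mm. 50-57) ends with a half cadence, the second (measures 58-65) with a perfect authentic cadence — a large antecedent–consequent pair, i.e. a double period.
Phrase 3 begins with different material from phrase 1, making it contrasting.

contrasting double period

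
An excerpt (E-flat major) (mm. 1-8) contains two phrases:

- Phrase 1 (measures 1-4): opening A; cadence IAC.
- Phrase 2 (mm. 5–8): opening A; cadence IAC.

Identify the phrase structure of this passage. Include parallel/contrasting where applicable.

Both phrases have the same opening (A) and the same cadence (imperfect authentic cadence): the second is a restatement, not a consequent, so this is a repeated phrase rather than a period.

repeated phrase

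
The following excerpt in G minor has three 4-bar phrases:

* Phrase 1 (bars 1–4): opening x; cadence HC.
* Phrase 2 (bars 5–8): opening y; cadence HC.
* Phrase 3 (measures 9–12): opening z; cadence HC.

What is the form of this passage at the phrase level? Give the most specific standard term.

phrase group

The final phrase closes with a half cadence, which is not stronger than the preceding half cadence; the 3 phrases lack an overall antecedent–consequent design and so form a phrase group.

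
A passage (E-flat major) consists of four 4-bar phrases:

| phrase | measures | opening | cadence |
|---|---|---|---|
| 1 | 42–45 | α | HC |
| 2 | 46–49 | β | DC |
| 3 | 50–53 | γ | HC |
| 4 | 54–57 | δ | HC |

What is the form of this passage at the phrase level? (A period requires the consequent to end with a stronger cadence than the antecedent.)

phrase group

Phrase 4 ends with a half cadence, no stronger than phrase 2's deceptive cadence, so the four phrases do not form a double period; nor do phrases 3–4 duplicate 1–2, so it is not a repeated period. With no phrase reaching a conclusive cadence, the passage is a phrase group.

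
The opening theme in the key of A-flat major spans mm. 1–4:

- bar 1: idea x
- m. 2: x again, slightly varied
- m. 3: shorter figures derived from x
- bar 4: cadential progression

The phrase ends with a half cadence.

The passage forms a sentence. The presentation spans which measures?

The presentation of a sentence is the basic idea (m. 1) plus its repetition (m. 2); the presentation is therefore bars 1–2.

measures 1–2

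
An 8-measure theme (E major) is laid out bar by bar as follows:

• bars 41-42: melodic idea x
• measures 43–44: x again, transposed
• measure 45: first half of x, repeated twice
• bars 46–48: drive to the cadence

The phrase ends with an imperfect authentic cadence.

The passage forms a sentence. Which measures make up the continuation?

After the presentation (mm. 41-44), the continuation covers the fragmentation through the cadence: mm. 45-48.

measures 45–48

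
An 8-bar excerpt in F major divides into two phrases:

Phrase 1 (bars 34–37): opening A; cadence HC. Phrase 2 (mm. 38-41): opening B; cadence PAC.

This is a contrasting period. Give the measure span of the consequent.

measures 38–41

The phrase ending with the weaker cadence (half cadence) is the antecedent; the one ending more conclusively (perfect authentic cadence) is the consequent. The consequent is measures 38–41.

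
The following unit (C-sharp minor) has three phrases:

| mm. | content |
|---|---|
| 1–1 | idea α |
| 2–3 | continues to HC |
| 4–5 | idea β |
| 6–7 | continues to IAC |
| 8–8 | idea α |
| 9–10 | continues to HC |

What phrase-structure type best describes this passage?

phrase group

The final phrase closes with a half cadence, which is not stronger than the preceding imperfect authentic cadence; the 3 phrases lack an overall antecedent–consequent design and so form a phrase group.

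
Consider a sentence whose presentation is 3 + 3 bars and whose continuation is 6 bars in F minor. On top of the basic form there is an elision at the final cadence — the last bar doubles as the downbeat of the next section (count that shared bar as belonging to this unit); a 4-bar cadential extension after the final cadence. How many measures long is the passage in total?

Basic sentence: 3 + 3 + 6 = 12 bars.
12 (basic form) + 4 (cadential extension) = 16.
The elision shares a bar with the next section but does not change this unit's count.

16 measures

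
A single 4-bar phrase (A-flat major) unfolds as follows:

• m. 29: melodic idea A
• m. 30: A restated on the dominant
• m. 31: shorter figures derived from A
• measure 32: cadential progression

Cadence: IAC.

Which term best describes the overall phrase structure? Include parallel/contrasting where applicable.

Basic idea (measure 29) + its repetition (bar 30) form the presentation; fragmentation and cadence (bars 31–32) form the continuation — the 4-bar whole is a sentence.

sentence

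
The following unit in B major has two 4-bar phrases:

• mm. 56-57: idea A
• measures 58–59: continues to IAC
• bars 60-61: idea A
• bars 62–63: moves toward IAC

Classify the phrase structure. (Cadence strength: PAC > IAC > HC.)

repeated phrase

Both phrases have the same opening (A) and the same cadence (imperfect authentic cadence): the second is a restatement, not a consequent, so this is a repeated phrase rather than a period.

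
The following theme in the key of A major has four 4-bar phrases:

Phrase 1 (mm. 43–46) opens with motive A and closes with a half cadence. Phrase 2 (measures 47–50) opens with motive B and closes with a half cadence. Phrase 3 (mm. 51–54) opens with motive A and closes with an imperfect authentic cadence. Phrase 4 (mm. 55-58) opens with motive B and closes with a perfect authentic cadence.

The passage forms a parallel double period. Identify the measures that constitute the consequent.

measures 51–58

In a double period the four phrases pair into a large antecedent (phrases 1–2, ending half cadence) and a large consequent (phrases 3–4, ending perfect authentic cadence). The consequent spans bars 51-58.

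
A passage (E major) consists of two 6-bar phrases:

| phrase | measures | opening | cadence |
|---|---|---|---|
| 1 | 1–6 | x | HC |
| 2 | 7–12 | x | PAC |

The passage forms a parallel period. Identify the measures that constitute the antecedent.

measures 1–6

The antecedent is the phrase ending with the weaker cadence (half cadence, phrase 1) and the consequent the one ending more conclusively (perfect authentic cadence, phrase 2); the antecedent is bars 1-6.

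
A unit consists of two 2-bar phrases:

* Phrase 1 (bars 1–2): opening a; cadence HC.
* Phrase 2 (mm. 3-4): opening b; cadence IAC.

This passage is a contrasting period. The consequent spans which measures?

measures 3–4

The antecedent is the phrase ending with the weaker cadence (half cadence, phrase 1) and the consequent the one ending more conclusively (imperfect authentic cadence, phrase 2); the consequent is mm. 3–4.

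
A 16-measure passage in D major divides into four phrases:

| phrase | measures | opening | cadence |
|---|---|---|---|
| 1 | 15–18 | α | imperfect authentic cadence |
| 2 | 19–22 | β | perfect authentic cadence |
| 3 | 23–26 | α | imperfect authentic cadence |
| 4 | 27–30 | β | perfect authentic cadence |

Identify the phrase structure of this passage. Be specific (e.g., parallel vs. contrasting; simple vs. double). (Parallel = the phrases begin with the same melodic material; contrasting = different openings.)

The cadence pattern IAC–PAC–IAC–PAC is weak–strong twice, and phrases 3–4 restate phrases 1–2: a period heard twice, not a double period (which would end weakly at phrase 2).

repeated period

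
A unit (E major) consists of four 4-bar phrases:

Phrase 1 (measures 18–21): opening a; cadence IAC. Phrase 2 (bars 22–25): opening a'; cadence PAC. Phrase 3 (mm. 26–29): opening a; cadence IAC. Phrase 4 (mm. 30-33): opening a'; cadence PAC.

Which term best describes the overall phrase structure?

The cadence pattern IAC–PAC–IAC–PAC is weak–strong twice, and phrases 3–4 restate phrases 1–2: a period heard twice, not a double period (which would end weakly at phrase 2).

repeated period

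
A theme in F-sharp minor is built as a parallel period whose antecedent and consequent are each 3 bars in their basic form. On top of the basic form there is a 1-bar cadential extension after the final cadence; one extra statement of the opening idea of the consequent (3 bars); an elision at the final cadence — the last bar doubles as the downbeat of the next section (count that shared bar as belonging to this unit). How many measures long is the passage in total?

10 measures

Basic parallel period: 3 + 3 = 6 bars.
6 (basic form) + 1 (cadential extension) + 3 (extra statement) = 10.
The elision shares a bar with the next section but does not change this unit's count.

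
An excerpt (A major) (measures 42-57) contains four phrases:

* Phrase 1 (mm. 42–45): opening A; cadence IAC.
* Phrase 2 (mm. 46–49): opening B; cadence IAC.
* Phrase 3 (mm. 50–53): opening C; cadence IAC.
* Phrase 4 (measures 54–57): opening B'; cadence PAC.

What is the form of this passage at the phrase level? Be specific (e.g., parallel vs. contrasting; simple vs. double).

contrasting double period

Four phrases in two halves: the first half (measures 42–49) ends with an imperfect authentic cadence, the second (mm. 50–57) with a perfect authentic cadence — a large antecedent–consequent pair, i.e. a double period.
Phrase 3 begins with different material from phrase 1, making it contrasting.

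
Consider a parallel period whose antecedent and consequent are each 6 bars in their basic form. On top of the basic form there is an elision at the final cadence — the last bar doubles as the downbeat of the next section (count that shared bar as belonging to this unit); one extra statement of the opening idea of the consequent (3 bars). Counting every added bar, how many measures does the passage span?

Basic parallel period: 6 + 6 = 12 bars.
12 (basic form) + 3 (extra statement) = 15.
The elision shares a bar with the next section but does not change this unit's count.

15 measures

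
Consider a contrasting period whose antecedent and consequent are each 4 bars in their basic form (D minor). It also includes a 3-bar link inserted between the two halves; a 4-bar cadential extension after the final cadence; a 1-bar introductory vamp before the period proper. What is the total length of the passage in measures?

16 measures

Basic contrasting period: 4 + 4 = 8 bars.
8 (basic form) + 3 (link) + 4 (cadential extension) + 1 (introduction) = 16.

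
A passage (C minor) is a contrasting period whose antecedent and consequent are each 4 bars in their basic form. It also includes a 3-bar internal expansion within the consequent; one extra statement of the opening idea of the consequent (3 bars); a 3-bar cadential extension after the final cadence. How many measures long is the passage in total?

17 measures

Basic contrasting period: 4 + 4 = 8 bars.
8 (basic form) + 3 (internal expansion) + 3 (extra statement) + 3 (cadential extension) = 17.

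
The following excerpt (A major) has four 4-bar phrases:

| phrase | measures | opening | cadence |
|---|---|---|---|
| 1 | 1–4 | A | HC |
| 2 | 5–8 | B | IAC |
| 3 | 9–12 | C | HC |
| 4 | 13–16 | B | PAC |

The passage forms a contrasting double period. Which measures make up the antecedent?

In a double period the first pair of phrases (ending imperfect authentic cadence) is the large antecedent and the second pair (ending perfect authentic cadence) is the large consequent; the antecedent is measures 1–8.

measures 1–8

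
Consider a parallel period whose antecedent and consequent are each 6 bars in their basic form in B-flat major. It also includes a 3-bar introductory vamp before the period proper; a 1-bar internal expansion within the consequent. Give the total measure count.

16 measures

Basic parallel period: 6 + 6 = 12 bars.
12 (basic form) + 3 (introduction) + 1 (internal expansion) = 16.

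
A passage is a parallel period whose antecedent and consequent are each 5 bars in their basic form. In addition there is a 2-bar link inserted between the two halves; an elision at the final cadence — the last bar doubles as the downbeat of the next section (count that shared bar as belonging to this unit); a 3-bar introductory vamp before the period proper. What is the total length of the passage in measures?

15 measures

Basic parallel period: 5 + 5 = 10 bars.
10 (basic form) + 2 (link) + 3 (introduction) = 15.
The elision shares a bar with the next section but does not change this unit's count.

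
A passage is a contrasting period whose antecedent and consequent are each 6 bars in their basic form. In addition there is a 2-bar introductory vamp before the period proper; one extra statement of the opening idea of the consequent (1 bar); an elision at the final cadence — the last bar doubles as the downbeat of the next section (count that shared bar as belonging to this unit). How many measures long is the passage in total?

15 measures

Basic contrasting period: 6 + 6 = 12 bars.
12 (basic form) + 2 (introduction) + 1 (extra statement) = 15.
The elision shares a bar with the next section but does not change this unit's count.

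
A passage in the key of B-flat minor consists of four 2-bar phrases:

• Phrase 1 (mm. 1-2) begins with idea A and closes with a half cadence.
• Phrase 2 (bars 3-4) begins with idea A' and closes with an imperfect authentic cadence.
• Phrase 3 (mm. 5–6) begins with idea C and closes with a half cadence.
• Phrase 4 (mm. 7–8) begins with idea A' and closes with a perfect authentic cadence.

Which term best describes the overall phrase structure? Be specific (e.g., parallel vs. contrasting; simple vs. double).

contrasting double period

Four phrases in two halves: the first half (bars 1-4) ends with an imperfect authentic cadence, the second (mm. 5–8) with a perfect authentic cadence — a large antecedent–consequent pair, i.e. a double period.
Phrase 3 begins with different material from phrase 1, making it contrasting.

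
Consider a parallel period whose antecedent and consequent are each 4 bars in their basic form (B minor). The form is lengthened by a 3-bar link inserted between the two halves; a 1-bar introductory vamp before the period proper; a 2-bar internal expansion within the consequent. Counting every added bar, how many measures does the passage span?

Basic parallel period: 4 + 4 = 8 bars.
8 (basic form) + 3 (link) + 1 (introduction) + 2 (internal expansion) = 14.

14 measures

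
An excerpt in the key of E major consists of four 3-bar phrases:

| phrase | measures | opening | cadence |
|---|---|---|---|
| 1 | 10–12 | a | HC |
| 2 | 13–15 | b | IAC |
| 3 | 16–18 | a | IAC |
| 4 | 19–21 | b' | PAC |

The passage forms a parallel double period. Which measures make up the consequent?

In a double period the first pair of phrases (ending imperfect authentic cadence) is the large antecedent and the second pair (ending perfect authentic cadence) is the large consequent; the consequent is measures 16–21.

measures 16–21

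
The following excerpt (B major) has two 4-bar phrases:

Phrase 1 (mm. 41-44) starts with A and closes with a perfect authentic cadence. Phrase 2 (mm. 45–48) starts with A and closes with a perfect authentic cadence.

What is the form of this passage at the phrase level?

Both phrases have the same opening (A) and the same cadence (perfect authentic cadence): the second is a restatement, not a consequent, so this is a repeated phrase rather than a period.

repeated phrase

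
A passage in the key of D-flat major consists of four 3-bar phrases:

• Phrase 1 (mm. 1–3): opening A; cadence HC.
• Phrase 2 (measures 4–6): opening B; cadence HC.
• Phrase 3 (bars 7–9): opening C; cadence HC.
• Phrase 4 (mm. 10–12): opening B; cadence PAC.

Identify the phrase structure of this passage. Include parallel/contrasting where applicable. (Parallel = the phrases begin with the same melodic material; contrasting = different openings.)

contrasting double period

Four phrases in two halves: the first half (bars 1–6) ends with a half cadence, the second (mm. 7-12) with a perfect authentic cadence — a large antecedent–consequent pair, i.e. a double period.
Phrase 3 begins with different material from phrase 1, making it contrasting.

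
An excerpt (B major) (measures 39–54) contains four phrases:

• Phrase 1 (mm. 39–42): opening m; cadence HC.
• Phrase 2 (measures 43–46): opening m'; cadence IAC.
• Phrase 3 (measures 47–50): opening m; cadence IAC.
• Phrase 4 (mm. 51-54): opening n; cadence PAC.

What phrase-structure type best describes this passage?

parallel double period

Four phrases in two halves: the first half (measures 39-46) ends with an imperfect authentic cadence, the second (mm. 47–54) with a perfect authentic cadence — a large antecedent–consequent pair, i.e. a double period.
Phrase 3 begins with the same material as phrase 1, making it parallel.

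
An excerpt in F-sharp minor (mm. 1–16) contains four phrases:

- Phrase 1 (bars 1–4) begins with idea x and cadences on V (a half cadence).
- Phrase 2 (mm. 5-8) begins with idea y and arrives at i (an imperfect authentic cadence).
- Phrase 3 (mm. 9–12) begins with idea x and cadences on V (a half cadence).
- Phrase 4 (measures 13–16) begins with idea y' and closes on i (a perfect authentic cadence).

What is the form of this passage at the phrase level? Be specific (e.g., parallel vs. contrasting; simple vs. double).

parallel double period

Four phrases in two halves: the first half (mm. 1–8) ends with an imperfect authentic cadence, the second (measures 9–16) with a perfect authentic cadence — a large antecedent–consequent pair, i.e. a double period.
Phrase 3 begins with the same material as phrase 1, making it parallel.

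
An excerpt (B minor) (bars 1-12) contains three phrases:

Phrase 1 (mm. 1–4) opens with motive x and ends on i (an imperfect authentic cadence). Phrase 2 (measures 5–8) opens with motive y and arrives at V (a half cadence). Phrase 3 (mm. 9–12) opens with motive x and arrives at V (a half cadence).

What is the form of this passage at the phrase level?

The final phrase closes with a half cadence, which is not stronger than the preceding half cadence; the 3 phrases lack an overall antecedent–consequent design and so form a phrase group.

phrase group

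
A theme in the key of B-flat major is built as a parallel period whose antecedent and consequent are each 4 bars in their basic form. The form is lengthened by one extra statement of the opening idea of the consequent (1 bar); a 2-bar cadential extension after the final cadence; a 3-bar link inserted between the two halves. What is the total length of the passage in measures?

14 measures

Basic parallel period: 4 + 4 = 8 bars.
8 (basic form) + 1 (extra statement) + 2 (cadential extension) + 3 (link) = 14.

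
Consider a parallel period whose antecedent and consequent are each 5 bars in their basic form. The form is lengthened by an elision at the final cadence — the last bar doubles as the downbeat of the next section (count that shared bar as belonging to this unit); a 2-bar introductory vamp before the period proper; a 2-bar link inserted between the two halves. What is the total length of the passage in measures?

14 measures

Basic parallel period: 5 + 5 = 10 bars.
10 (basic form) + 2 (introduction) + 2 (link) = 14.
The elision shares a bar with the next section but does not change this unit's count.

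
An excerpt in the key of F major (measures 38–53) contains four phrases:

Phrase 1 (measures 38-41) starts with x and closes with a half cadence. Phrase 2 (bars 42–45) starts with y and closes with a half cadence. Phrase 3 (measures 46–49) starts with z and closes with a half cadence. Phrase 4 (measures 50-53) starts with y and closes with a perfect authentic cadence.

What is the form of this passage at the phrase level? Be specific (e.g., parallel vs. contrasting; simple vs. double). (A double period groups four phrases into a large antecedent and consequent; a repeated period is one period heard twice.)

Four phrases in two halves: the first half (bars 38-45) ends with a half cadence, the second (mm. 46–53) with a perfect authentic cadence — a large antecedent–consequent pair, i.e. a double period.
Phrase 3 begins with different material from phrase 1, making it contrasting.

contrasting double period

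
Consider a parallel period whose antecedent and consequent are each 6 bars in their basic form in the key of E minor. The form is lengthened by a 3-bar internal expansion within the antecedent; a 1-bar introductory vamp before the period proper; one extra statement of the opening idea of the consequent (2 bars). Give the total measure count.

18 measures

Basic parallel period: 6 + 6 = 12 bars.
12 (basic form) + 3 (internal expansion) + 1 (introduction) + 2 (extra statement) = 18.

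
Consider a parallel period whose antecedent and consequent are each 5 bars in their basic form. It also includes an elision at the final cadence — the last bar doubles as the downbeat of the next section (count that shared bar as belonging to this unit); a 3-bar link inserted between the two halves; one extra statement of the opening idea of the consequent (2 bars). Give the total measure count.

Basic parallel period: 5 + 5 = 10 bars.
10 (basic form) + 3 (link) + 2 (extra statement) = 15.
The elision shares a bar with the next section but does not change this unit's count.

15 measures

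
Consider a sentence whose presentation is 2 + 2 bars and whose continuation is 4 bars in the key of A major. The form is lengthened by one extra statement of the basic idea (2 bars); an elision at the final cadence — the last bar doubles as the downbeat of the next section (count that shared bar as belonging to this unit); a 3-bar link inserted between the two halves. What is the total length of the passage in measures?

13 measures

Basic sentence: 2 + 2 + 4 = 8 bars.
8 (basic form) + 2 (extra statement) + 3 (link) = 13.
The elision shares a bar with the next section but does not change this unit's count.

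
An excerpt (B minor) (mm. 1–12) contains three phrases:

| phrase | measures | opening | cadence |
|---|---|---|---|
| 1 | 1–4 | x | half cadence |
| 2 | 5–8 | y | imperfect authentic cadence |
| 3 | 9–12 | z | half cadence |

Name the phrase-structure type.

phrase group

The final phrase closes with a half cadence, which is not stronger than the preceding imperfect authentic cadence; the 3 phrases lack an overall antecedent–consequent design and so form a phrase group.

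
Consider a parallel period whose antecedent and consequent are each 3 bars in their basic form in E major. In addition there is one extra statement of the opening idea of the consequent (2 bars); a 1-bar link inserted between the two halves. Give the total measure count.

Basic parallel period: 3 + 3 = 6 bars.
6 (basic form) + 2 (extra statement) + 1 (link) = 9.

9 measures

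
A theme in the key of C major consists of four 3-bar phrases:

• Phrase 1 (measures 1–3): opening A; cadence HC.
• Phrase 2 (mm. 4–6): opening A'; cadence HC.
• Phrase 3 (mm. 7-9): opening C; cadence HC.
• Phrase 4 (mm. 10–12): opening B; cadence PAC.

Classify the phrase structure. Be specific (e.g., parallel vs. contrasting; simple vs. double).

contrasting double period

Four phrases in two halves: the first half (bars 1–6) ends with a half cadence, the second (mm. 7–12) with a perfect authentic cadence — a large antecedent–consequent pair, i.e. a double period.
Phrase 3 begins with different material from phrase 1, making it contrasting.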